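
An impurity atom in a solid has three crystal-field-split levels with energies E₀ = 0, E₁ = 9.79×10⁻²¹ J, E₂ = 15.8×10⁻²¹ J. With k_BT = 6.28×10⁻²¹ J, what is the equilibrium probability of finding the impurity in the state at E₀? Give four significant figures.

Eᵢ/kT = 0, 1.55892, 2.51592.
Z = Σ e^(−Eᵢ/kT) = e^(−0) + e^(−1.55892) + e^(−2.51592) = 1.00000 + 0.210363 + 0.0807886 = 1.29115.
P₀ = e^(−E₀/kT) / Z = 1.00000/1.29115 = 0.7745.

0.7745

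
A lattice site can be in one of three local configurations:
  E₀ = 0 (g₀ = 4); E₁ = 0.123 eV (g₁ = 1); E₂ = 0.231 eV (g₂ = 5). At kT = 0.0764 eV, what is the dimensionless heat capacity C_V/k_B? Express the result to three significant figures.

Eᵢ/kT = 0, 1.6099, 3.0236.
Z = Σ gᵢe^(−Eᵢ/kT) = 4·e^(−0) + 1·e^(−1.6099) + 5·e^(−3.0236) = 4.0000 + 0.19991 + 0.24313 = 4.4430.
⟨E⟩ = 0.018175 eV, ⟨E²⟩ = 0.0036007 eV².
C_V/k_B = (⟨E²⟩ − ⟨E⟩²)/(kT)² = (0.0036007 − 0.00033033)/0.0058370 = 0.560.

0.560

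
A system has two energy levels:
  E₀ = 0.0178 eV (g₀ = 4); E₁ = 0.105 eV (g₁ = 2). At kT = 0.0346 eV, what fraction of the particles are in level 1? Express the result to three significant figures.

Eᵢ/kT = 0.51445, 3.0347.
Z = Σ gᵢe^(−Eᵢ/kT) = 4·e^(−0.51445) + 2·e^(−3.0347) = 2.3913 + 0.096178 = 2.4875.
P₁ = g₁ e^(−E₁/kT) / Z = 0.096178/2.4875 = 0.0387.

0.0387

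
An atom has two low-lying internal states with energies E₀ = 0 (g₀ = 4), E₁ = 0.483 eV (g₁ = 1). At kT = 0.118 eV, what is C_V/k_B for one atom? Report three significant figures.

0.0693

Eᵢ/kT = 0, 4.0932.
Z = Σ gᵢe^(−Eᵢ/kT) = 4·e^(−0) + 1·e^(−4.0932) = 4.0000 + 0.016686 = 4.0167.
⟨E⟩ = 0.0020065 eV, ⟨E²⟩ = 0.00096912 eV².
C_V/k_B = (⟨E²⟩ − ⟨E⟩²)/(kT)² = (0.00096912 − 0.0000040260)/0.013924 = 0.0693.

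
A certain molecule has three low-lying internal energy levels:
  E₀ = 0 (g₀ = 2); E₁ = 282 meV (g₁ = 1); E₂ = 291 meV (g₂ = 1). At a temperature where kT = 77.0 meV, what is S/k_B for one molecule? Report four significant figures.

Eᵢ/kT = 0, 3.66234, 3.77922.
Z = Σ gᵢe^(−Eᵢ/kT) = 2·e^(−0) + 1·e^(−3.66234) + 1·e^(−3.77922) = 2.00000 + 0.0256724 + 0.0228405 = 2.04851.
⟨E⟩ = Σ EᵢPᵢ = 6.77868 meV.
S/k_B = ln Z + ⟨E⟩/kT = ln(2.04851) + 6.77868/77.0 = 0.717113 + 0.0880348 = 0.8051.

0.8051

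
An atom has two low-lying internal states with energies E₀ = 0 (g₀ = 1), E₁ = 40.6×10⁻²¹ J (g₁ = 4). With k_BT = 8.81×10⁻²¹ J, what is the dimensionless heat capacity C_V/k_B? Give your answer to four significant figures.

0.7831

Eᵢ/kT = 0, 4.60840.
Z = Σ gᵢe^(−Eᵢ/kT) = 1·e^(−0) + 4·e^(−4.60840) = 1.00000 + 0.0398710 = 1.03987.
⟨E⟩ = 1.55670, ⟨E²⟩ = 63.2019.
C_V/k_B = (⟨E²⟩ − ⟨E⟩²)/(kT)² = (63.2019 − 2.42331)/77.6161 = 0.7831.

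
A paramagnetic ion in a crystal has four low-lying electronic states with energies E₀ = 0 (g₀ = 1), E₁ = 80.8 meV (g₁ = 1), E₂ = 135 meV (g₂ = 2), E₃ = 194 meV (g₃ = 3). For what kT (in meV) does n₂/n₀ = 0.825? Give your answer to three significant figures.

n₂/n₀ = (g₂/g₀) exp[−(E₂−E₀)/kT] = 0.825.
⇒ (E₂−E₀)/kT = ln((2/1)/0.825) = ln(2.4242) = 0.88550.
kT = 135 meV / 0.88550 = 152 meV.

152 meV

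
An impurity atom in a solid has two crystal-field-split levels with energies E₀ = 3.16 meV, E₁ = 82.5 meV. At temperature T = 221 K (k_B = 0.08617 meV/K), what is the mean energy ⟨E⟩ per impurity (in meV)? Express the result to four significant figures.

4.372 meV

k_BT = 0.08617 × 221 K = 19.0436 meV.
Eᵢ/kT = 0.165935, 4.33216.
Z = Σ e^(−Eᵢ/kT) = e^(−0.165935) + e^(−4.33216) = 0.847101 + 0.0131391 = 0.860240.
⟨E⟩ = Σ Eᵢ e^(−Eᵢ/kT) / Z = (3.16·0.847101 + 82.5·0.0131391) / 0.860240 = 4.372 meV.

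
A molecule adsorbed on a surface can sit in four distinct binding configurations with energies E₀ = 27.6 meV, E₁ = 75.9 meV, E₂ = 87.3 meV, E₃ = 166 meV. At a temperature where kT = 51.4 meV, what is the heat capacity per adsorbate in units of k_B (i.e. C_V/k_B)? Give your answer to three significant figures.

Eᵢ/kT = 0.53696, 1.4767, 1.6984, 3.2296.
Z = Σ e^(−Eᵢ/kT) = e^(−0.53696) + e^(−1.4767) + e^(−1.6984) + e^(−3.2296) = 0.58452 + 0.22839 + 0.18298 + 0.039573 = 1.0355.
⟨E⟩ = 54.091 meV, ⟨E²⟩ = 4100.4 meV².
C_V/k_B = (⟨E²⟩ − ⟨E⟩²)/(kT)² = (4100.4 − 2925.8)/2642.0 = 0.445.

0.445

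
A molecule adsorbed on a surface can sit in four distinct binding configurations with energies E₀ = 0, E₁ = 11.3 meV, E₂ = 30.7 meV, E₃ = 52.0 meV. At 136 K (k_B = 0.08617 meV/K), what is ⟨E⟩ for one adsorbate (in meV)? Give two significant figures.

4.9 meV

k_BT = 0.08617 × 136 K = 11.72 meV.
Eᵢ/kT = 0, 0.9642, 2.619, 4.437.
Z = Σ e^(−Eᵢ/kT) = e^(−0) + e^(−0.9642) + e^(−2.619) + e^(−4.437) = 1.000 + 0.3813 + 0.07288 + 0.01183 = 1.466.
⟨E⟩ = Σ Eᵢ e^(−Eᵢ/kT) / Z = (0·1.000 + 11.3·0.3813 + 30.7·0.07288 + 52.0·0.01183) / 1.466 = 4.9 meV.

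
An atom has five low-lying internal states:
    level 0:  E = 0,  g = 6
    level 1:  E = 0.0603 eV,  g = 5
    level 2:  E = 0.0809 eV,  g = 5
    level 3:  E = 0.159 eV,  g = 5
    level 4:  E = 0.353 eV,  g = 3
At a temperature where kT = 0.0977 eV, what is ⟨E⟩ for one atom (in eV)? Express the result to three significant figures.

0.0439 eV

Eᵢ/kT = 0, 0.61720, 0.82805, 1.6274, 3.6131.
Z = Σ gᵢe^(−Eᵢ/kT) = 6·e^(−0) + 5·e^(−0.61720) + 5·e^(−0.82805) + 5·e^(−1.6274) + 3·e^(−3.6131) = 6.0000 + 2.6973 + 2.1845 + 0.98220 + 0.080904 = 11.945.
⟨E⟩ = Σ Eᵢ gᵢe^(−Eᵢ/kT) / Z = (0·6.0000 + 0.0603·2.6973 + 0.0809·2.1845 + 0.159·0.98220 + 0.353·0.080904) / 11.945 = 0.0439 eV.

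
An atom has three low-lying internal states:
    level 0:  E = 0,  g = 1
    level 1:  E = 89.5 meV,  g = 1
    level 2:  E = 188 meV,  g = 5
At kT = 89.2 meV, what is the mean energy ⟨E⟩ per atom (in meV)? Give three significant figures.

74.5 meV

Eᵢ/kT = 0, 1.0034, 2.1076.
Z = Σ gᵢe^(−Eᵢ/kT) = 1·e^(−0) + 1·e^(−1.0034) + 5·e^(−2.1076) = 1.0000 + 0.36663 + 0.60765 = 1.9743.
⟨E⟩ = Σ Eᵢ gᵢe^(−Eᵢ/kT) / Z = (0·1.0000 + 89.5·0.36663 + 188·0.60765) / 1.9743 = 74.5 meV.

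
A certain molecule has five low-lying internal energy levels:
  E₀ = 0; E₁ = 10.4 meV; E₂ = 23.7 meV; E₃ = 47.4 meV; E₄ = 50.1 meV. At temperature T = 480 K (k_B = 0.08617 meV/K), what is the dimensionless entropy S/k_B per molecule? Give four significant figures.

1.505

k_BT = 0.08617 × 480 K = 41.3616 meV.
Eᵢ/kT = 0, 0.251441, 0.572995, 1.14599, 1.21127.
Z = Σ e^(−Eᵢ/kT) = e^(−0) + e^(−0.251441) + e^(−0.572995) + e^(−1.14599) + e^(−1.21127) = 1.00000 + 0.777679 + 0.563834 + 0.317909 + 0.297819 = 2.95724.
⟨E⟩ = Σ EᵢPᵢ = 17.3947 meV.
S/k_B = ln Z + ⟨E⟩/kT = ln(2.95724) + 17.3947/41.3616 = 1.08426 + 0.420552 = 1.505.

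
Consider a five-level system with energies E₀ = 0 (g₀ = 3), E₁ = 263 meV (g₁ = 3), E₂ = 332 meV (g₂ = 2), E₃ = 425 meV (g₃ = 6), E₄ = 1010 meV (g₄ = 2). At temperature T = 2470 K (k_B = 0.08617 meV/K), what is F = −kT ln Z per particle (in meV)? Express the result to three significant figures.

k_BT = 0.08617 × 2470 K = 212.84 meV.
Eᵢ/kT = 0, 1.2357, 1.5599, 1.9968, 4.7453.
Z = Σ gᵢe^(−Eᵢ/kT) = 3·e^(−0) + 3·e^(−1.2357) + 2·e^(−1.5599) + 6·e^(−1.9968) + 2·e^(−4.7453) = 3.0000 + 0.87189 + 0.42031 + 0.81461 + 0.017385 = 5.1242.
F = −kT ln Z = −212.84 × ln(5.1242) = −212.84 × 1.6340 = -348 meV.

-348 meV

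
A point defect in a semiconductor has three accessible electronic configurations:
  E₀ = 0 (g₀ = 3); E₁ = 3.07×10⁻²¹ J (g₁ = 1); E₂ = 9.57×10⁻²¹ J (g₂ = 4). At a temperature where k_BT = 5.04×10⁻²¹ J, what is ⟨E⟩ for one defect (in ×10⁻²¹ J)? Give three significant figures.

1.79 ×10⁻²¹ J

Eᵢ/kT = 0, 0.60913, 1.8988.
Z = Σ gᵢe^(−Eᵢ/kT) = 3·e^(−0) + 1·e^(−0.60913) + 4·e^(−1.8988) = 3.0000 + 0.54382 + 0.59899 = 4.1428.
⟨E⟩ = Σ Eᵢ gᵢe^(−Eᵢ/kT) / Z = (0·3.0000 + 3.07·0.54382 + 9.57·0.59899) / 4.1428 = 1.79 ×10⁻²¹ J.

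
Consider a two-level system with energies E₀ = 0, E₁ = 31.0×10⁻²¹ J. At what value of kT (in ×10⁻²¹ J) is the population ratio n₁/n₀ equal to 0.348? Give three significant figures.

n₁/n₀ = exp[−(E₁−E₀)/kT] = 0.348.
⇒ (E₁−E₀)/kT = ln(1/0.348) = ln(2.8736) = 1.0556.
kT = 31.0 ×10⁻²¹ J / 1.0556 = 29.4 ×10⁻²¹ J.

29.4 ×10⁻²¹ J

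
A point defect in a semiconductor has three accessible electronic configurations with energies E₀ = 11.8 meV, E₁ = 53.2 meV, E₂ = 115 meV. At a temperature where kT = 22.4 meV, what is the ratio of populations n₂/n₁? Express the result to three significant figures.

0.0634

n₂/n₁ = exp[−(E₂−E₁)/kT] = exp(−(61.8 meV)/(22.4 meV)) = exp(-2.7589) = 0.0634.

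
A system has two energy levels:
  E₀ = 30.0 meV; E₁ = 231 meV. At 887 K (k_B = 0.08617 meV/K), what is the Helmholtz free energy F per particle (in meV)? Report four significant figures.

k_BT = 0.08617 × 887 K = 76.4328 meV.
Eᵢ/kT = 0.392502, 3.02226.
Z = Σ e^(−Eᵢ/kT) = e^(−0.392502) + e^(−3.02226) = 0.675365 + 0.0486911 = 0.724056.
F = −kT ln Z = −76.4328 × ln(0.724056) = −76.4328 × -0.322887 = 24.68 meV.

24.68 meV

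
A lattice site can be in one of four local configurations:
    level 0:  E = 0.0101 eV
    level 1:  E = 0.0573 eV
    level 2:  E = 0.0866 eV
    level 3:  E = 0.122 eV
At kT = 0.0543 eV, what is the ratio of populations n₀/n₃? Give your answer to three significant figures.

n₀/n₃ = exp[−(E₀−E₃)/kT] = exp(−(-0.1119 eV)/(0.0543 eV)) = exp(2.0608) = 7.85.

7.85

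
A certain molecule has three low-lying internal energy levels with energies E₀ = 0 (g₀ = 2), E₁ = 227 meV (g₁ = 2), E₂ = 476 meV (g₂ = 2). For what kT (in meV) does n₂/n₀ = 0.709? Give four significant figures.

n₂/n₀ = (g₂/g₀) exp[−(E₂−E₀)/kT] = 0.709.
⇒ (E₂−E₀)/kT = ln((2/2)/0.709) = ln(1.41044) = 0.343902.
kT = 476 meV / 0.343902 = 1384 meV.

1384 meV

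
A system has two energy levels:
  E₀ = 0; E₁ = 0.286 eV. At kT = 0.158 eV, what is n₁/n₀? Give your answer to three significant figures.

0.164

n₁/n₀ = exp[−(E₁−E₀)/kT] = exp(−(0.286 eV)/(0.158 eV)) = exp(-1.8101) = 0.164.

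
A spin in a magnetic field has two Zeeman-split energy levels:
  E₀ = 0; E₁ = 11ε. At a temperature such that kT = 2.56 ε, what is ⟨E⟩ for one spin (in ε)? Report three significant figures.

Eᵢ/kT = 0, 4.2969.
Z = Σ e^(−Eᵢ/kT) = e^(−0) + e^(−4.2969) = 1.0000 + 0.013611 = 1.0136.
⟨E⟩ = Σ Eᵢ e^(−Eᵢ/kT) / Z = (0·1.0000 + 11·0.013611) / 1.0136 = 0.148 ε.

0.148 ε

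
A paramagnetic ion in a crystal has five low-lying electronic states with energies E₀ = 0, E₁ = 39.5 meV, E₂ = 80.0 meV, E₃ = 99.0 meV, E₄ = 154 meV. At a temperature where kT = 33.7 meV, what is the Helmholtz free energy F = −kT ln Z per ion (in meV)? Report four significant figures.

-12.90 meV

Eᵢ/kT = 0, 1.17211, 2.37389, 2.93769, 4.56973.
Z = Σ e^(−Eᵢ/kT) = e^(−0) + e^(−1.17211) + e^(−2.37389) + e^(−2.93769) + e^(−4.56973) = 1.00000 + 0.309713 + 0.0931178 + 0.0529880 + 0.0103608 = 1.46618.
F = −kT ln Z = −33.7 × ln(1.46618) = −33.7 × 0.382660 = -12.90 meV.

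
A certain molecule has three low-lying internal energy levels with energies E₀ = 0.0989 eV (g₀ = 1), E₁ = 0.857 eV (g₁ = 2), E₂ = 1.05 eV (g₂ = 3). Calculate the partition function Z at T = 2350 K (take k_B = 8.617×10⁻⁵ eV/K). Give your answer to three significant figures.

k_BT = 8.617×10⁻⁵ × 2350 K = 0.20250 eV.
Eᵢ/kT = 0.48840, 4.2321, 5.1852.
Z = Σ gᵢe^(−Eᵢ/kT) = 1·e^(−0.48840) + 2·e^(−4.2321) + 3·e^(−5.1852) = 0.61361 + 0.029044 + 0.016796 = 0.65945.

Z = 0.659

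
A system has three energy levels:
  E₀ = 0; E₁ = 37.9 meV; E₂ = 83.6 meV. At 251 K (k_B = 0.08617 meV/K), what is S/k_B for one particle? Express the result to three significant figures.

0.500

k_BT = 0.08617 × 251 K = 21.629 meV.
Eᵢ/kT = 0, 1.7523, 3.8652.
Z = Σ e^(−Eᵢ/kT) = e^(−0) + e^(−1.7523) + e^(−3.8652) = 1.0000 + 0.17337 + 0.020959 = 1.1943.
⟨E⟩ = Σ EᵢPᵢ = 6.9688 meV.
S/k_B = ln Z + ⟨E⟩/kT = ln(1.1943) + 6.9688/21.629 = 0.17756 + 0.32220 = 0.500.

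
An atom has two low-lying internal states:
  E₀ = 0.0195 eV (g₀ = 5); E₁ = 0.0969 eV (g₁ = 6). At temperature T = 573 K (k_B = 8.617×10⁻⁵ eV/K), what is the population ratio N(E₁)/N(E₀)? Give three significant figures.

k_BT = 8.617×10⁻⁵ × 573 K = 0.049375 eV.
n₁/n₀ = (g₁/g₀) exp[−(E₁−E₀)/kT] = (6/5) × exp(−(0.0774 eV)/(0.049375 eV)) = (6/5) × exp(-1.5676) = 0.250.

0.250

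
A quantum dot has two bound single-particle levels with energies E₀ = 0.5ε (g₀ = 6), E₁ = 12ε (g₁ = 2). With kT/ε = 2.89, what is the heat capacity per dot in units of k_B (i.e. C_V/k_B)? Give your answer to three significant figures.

0.0975

Eᵢ/kT = 0.17301, 4.1522.
Z = Σ gᵢe^(−Eᵢ/kT) = 6·e^(−0.17301) + 2·e^(−4.1522) = 5.0468 + 0.031460 = 5.0783.
⟨E⟩ = 0.57124 ε, ⟨E²⟩ = 1.1405 ε².
C_V/k_B = (⟨E²⟩ − ⟨E⟩²)/(kT)² = (1.1405 − 0.32632)/8.3521 = 0.0975.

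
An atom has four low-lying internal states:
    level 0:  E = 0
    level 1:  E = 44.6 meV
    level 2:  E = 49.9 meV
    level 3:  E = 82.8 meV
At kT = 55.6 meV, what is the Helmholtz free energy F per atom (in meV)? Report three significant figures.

-40.8 meV

Eᵢ/kT = 0, 0.80216, 0.89748, 1.4892.
Z = Σ e^(−Eᵢ/kT) = e^(−0) + e^(−0.80216) + e^(−0.89748) + e^(−1.4892) = 1.0000 + 0.44836 + 0.40760 + 0.22555 = 2.0815.
F = −kT ln Z = −55.6 × ln(2.0815) = −55.6 × 0.73309 = -40.8 meV.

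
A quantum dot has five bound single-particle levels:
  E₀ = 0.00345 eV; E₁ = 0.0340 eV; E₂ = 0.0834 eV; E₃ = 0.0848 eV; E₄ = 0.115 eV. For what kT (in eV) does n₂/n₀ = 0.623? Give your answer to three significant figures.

0.169 eV

n₂/n₀ = exp[−(E₂−E₀)/kT] = 0.623.
⇒ (E₂−E₀)/kT = ln(1/0.623) = ln(1.6051) = 0.47319.
kT = 0.07995 eV / 0.47319 = 0.169 eV.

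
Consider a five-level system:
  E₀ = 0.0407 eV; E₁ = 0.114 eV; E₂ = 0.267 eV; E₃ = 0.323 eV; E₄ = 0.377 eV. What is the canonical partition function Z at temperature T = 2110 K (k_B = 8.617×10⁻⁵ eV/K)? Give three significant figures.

Z = 1.86

k_BT = 8.617×10⁻⁵ × 2110 K = 0.18182 eV.
Eᵢ/kT = 0.22385, 0.62699, 1.4685, 1.7765, 2.0735.
Z = Σ e^(−Eᵢ/kT) = e^(−0.22385) + e^(−0.62699) + e^(−1.4685) + e^(−1.7765) + e^(−2.0735) = 0.79944 + 0.53420 + 0.23027 + 0.16923 + 0.12574 = 1.8589.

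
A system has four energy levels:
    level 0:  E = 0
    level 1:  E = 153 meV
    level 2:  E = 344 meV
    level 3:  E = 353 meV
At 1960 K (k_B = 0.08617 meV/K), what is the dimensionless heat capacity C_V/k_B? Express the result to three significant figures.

0.564

k_BT = 0.08617 × 1960 K = 168.89 meV.
Eᵢ/kT = 0, 0.90592, 2.0368, 2.0901.
Z = Σ e^(−Eᵢ/kT) = e^(−0) + e^(−0.90592) + e^(−2.0368) + e^(−2.0901) = 1.0000 + 0.40417 + 0.13045 + 0.12367 = 1.6583.
⟨E⟩ = 90.676 meV, ⟨E²⟩ = 24307 meV².
C_V/k_B = (⟨E²⟩ − ⟨E⟩²)/(kT)² = (24307 − 8222.1)/28524 = 0.564.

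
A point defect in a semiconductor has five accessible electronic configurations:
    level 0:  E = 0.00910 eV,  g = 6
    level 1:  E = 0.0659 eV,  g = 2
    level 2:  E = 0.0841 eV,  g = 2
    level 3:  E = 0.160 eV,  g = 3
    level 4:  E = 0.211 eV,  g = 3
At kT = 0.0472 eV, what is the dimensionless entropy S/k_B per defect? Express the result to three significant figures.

2.24

Eᵢ/kT = 0.19280, 1.3962, 1.7818, 3.3898, 4.4703.
Z = Σ gᵢe^(−Eᵢ/kT) = 6·e^(−0.19280) + 2·e^(−1.3962) + 2·e^(−1.7818) + 3·e^(−3.3898) + 3·e^(−4.4703) = 4.9479 + 0.49507 + 0.33667 + 0.10115 + 0.034332 = 5.9151.
⟨E⟩ = Σ EᵢPᵢ = 0.021875 eV.
S/k_B = ln Z + ⟨E⟩/kT = ln(5.9151) + 0.021875/0.0472 = 1.7775 + 0.46345 = 2.24.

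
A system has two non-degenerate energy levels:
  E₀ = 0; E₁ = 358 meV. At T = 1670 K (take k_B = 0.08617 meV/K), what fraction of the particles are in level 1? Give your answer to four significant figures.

k_BT = 0.08617 × 1670 K = 143.904 meV.
Eᵢ/kT = 0, 2.48777.
Z = Σ e^(−Eᵢ/kT) = e^(−0) + e^(−2.48777) = 1.00000 + 0.0830951 = 1.08310.
P₁ = e^(−E₁/kT) / Z = 0.0830951/1.08310 = 0.07672.

0.07672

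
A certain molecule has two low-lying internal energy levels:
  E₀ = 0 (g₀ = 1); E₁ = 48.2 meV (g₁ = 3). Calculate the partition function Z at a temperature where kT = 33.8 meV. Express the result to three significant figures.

Z = 1.72

Eᵢ/kT = 0, 1.4260.
Z = Σ gᵢe^(−Eᵢ/kT) = 1·e^(−0) + 3·e^(−1.4260) = 1.0000 + 0.72080 = 1.7208.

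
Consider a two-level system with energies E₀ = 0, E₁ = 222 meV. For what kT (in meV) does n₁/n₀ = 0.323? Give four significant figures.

196.4 meV

n₁/n₀ = exp[−(E₁−E₀)/kT] = 0.323.
⇒ (E₁−E₀)/kT = ln(1/0.323) = ln(3.09598) = 1.13010.
kT = 222 meV / 1.13010 = 196.4 meV.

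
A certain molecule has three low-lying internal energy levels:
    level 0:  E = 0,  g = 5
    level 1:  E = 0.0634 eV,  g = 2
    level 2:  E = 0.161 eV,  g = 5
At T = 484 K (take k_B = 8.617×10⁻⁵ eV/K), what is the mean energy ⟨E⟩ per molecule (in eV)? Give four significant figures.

0.008062 eV

k_BT = 8.617×10⁻⁵ × 484 K = 0.0417063 eV.
Eᵢ/kT = 0, 1.52015, 3.86033.
Z = Σ gᵢe^(−Eᵢ/kT) = 5·e^(−0) + 2·e^(−1.52015) + 5·e^(−3.86033) = 5.00000 + 0.437358 + 0.105305 = 5.54266.
⟨E⟩ = Σ Eᵢ gᵢe^(−Eᵢ/kT) / Z = (0·5.00000 + 0.0634·0.437358 + 0.161·0.105305) / 5.54266 = 0.008062 eV.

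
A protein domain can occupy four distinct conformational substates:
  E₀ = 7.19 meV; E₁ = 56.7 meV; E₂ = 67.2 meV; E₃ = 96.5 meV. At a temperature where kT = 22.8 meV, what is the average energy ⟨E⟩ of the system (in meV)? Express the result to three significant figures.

Eᵢ/kT = 0.31535, 2.4868, 2.9474, 4.2325.
Z = Σ e^(−Eᵢ/kT) = e^(−0.31535) + e^(−2.4868) + e^(−2.9474) + e^(−4.2325) = 0.72953 + 0.083176 + 0.052476 + 0.014516 = 0.87970.
⟨E⟩ = Σ Eᵢ e^(−Eᵢ/kT) / Z = (7.19·0.72953 + 56.7·0.083176 + 67.2·0.052476 + 96.5·0.014516) / 0.87970 = 16.9 meV.

16.9 meV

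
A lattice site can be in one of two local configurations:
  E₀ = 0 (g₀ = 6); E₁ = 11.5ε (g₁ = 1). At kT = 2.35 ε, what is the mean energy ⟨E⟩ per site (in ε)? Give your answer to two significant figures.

0.014 ε

Eᵢ/kT = 0, 4.894.
Z = Σ gᵢe^(−Eᵢ/kT) = 6·e^(−0) + 1·e^(−4.894) = 6.000 + 0.007491 = 6.007.
⟨E⟩ = Σ Eᵢ gᵢe^(−Eᵢ/kT) / Z = (0·6.000 + 11.5·0.007491) / 6.007 = 0.014 ε.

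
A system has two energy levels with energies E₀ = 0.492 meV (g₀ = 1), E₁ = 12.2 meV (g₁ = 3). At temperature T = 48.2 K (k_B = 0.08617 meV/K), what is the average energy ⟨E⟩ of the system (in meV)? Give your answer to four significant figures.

k_BT = 0.08617 × 48.2 K = 4.15339 meV.
Eᵢ/kT = 0.118457, 2.93736.
Z = Σ gᵢe^(−Eᵢ/kT) = 1·e^(−0.118457) + 3·e^(−2.93736) = 0.888290 + 0.159016 = 1.04731.
⟨E⟩ = Σ Eᵢ gᵢe^(−Eᵢ/kT) / Z = (0.492·0.888290 + 12.2·0.159016) / 1.04731 = 2.270 meV.

2.270 meV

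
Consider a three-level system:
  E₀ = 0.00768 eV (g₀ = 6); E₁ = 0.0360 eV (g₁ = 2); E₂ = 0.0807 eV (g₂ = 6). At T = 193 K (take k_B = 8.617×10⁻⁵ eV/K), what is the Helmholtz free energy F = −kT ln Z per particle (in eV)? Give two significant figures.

-0.023 eV

k_BT = 8.617×10⁻⁵ × 193 K = 0.01663 eV.
Eᵢ/kT = 0.4618, 2.165, 4.853.
Z = Σ gᵢe^(−Eᵢ/kT) = 6·e^(−0.4618) + 2·e^(−2.165) + 6·e^(−4.853) = 3.781 + 0.2295 + 0.04683 = 4.057.
F = −kT ln Z = −0.01663 × ln(4.057) = −0.01663 × 1.400 = -0.023 eV.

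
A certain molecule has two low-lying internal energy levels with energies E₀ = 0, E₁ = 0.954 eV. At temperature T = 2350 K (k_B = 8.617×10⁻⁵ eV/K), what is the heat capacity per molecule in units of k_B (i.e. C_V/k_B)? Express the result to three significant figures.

0.196

k_BT = 8.617×10⁻⁵ × 2350 K = 0.20250 eV.
Eᵢ/kT = 0, 4.7111.
Z = Σ e^(−Eᵢ/kT) = e^(−0) + e^(−4.7111) = 1.0000 + 0.0089949 = 1.0090.
⟨E⟩ = 0.0085046 eV, ⟨E²⟩ = 0.0081134 eV².
C_V/k_B = (⟨E²⟩ − ⟨E⟩²)/(kT)² = (0.0081134 − 0.000072328)/0.041006 = 0.196.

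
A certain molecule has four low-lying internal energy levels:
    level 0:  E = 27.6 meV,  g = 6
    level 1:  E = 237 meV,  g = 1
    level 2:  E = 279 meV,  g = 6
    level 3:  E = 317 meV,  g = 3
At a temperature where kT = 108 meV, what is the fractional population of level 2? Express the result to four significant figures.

Eᵢ/kT = 0.255556, 2.19444, 2.58333, 2.93519.
Z = Σ gᵢe^(−Eᵢ/kT) = 6·e^(−0.255556) + 1·e^(−2.19444) + 6·e^(−2.58333) + 3·e^(−2.93519) = 4.64691 + 0.111421 + 0.453133 + 0.159362 = 5.37083.
P₂ = g₂ e^(−E₂/kT) / Z = 0.453133/5.37083 = 0.08437.

0.08437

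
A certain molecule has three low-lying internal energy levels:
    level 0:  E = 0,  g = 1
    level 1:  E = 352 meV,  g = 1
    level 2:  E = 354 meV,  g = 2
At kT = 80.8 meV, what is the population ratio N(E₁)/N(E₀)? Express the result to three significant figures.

n₁/n₀ = (g₁/g₀) exp[−(E₁−E₀)/kT] = (1/1) × exp(−(352 meV)/(80.8 meV)) = (1/1) × exp(-4.3564) = 0.0128.

0.0128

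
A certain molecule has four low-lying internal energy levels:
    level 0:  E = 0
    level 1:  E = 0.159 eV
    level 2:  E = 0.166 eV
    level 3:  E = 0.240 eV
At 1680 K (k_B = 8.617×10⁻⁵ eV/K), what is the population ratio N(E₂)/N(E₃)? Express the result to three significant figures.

k_BT = 8.617×10⁻⁵ × 1680 K = 0.14477 eV.
n₂/n₃ = exp[−(E₂−E₃)/kT] = exp(−(-0.074 eV)/(0.14477 eV)) = exp(0.51116) = 1.67.

1.67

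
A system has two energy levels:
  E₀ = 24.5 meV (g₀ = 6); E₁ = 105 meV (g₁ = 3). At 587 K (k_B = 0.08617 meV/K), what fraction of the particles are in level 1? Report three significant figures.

k_BT = 0.08617 × 587 K = 50.582 meV.
Eᵢ/kT = 0.48436, 2.0758.
Z = Σ gᵢe^(−Eᵢ/kT) = 6·e^(−0.48436) + 3·e^(−2.0758) = 3.6965 + 0.37637 = 4.0729.
P₁ = g₁ e^(−E₁/kT) / Z = 0.37637/4.0729 = 0.0924.

0.0924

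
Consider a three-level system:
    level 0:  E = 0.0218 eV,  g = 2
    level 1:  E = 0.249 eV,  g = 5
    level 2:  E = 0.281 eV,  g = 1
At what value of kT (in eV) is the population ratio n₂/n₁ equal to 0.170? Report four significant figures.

0.1969 eV

n₂/n₁ = (g₂/g₁) exp[−(E₂−E₁)/kT] = 0.170.
⇒ (E₂−E₁)/kT = ln((1/5)/0.170) = ln(1.17647) = 0.162518.
kT = 0.032 eV / 0.162518 = 0.1969 eV.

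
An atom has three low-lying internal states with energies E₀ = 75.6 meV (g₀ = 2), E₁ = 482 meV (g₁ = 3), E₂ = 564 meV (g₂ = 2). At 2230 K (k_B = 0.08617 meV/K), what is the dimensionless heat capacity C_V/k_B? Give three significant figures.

k_BT = 0.08617 × 2230 K = 192.16 meV.
Eᵢ/kT = 0.39342, 2.5083, 2.9351.
Z = Σ gᵢe^(−Eᵢ/kT) = 2·e^(−0.39342) + 3·e^(−2.5083) + 2·e^(−2.9351) = 1.3495 + 0.24422 + 0.10625 = 1.7000.
⟨E⟩ = 164.51 meV, ⟨E²⟩ = 57793 meV².
C_V/k_B = (⟨E²⟩ − ⟨E⟩²)/(kT)² = (57793 − 27064)/36925 = 0.832.

0.832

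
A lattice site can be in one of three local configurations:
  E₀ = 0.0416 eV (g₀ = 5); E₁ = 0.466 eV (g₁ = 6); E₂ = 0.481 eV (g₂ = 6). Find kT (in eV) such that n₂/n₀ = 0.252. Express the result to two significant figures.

0.28 eV

n₂/n₀ = (g₂/g₀) exp[−(E₂−E₀)/kT] = 0.252.
⇒ (E₂−E₀)/kT = ln((6/5)/0.252) = ln(4.762) = 1.561.
kT = 0.4394 eV / 1.561 = 0.28 eV.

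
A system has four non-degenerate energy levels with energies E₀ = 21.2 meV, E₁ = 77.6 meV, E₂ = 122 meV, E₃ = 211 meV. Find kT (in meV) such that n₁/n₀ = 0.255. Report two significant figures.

41 meV

n₁/n₀ = exp[−(E₁−E₀)/kT] = 0.255.
⇒ (E₁−E₀)/kT = ln(1/0.255) = ln(3.922) = 1.367.
kT = 56.4 meV / 1.367 = 41 meV.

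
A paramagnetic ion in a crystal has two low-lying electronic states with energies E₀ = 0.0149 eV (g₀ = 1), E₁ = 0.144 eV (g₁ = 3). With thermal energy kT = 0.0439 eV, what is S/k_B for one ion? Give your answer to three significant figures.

0.549

Eᵢ/kT = 0.33941, 3.2802.
Z = Σ gᵢe^(−Eᵢ/kT) = 1·e^(−0.33941) + 3·e^(−3.2802) = 0.71219 + 0.11286 = 0.82505.
⟨E⟩ = Σ EᵢPᵢ = 0.032560 eV.
S/k_B = ln Z + ⟨E⟩/kT = ln(0.82505) + 0.032560/0.0439 = -0.19231 + 0.74169 = 0.549.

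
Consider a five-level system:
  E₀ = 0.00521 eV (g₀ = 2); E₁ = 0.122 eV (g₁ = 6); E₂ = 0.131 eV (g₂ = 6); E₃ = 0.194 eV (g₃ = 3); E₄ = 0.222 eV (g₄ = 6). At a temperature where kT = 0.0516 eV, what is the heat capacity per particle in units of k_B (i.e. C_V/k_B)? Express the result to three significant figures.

1.67

Eᵢ/kT = 0.10097, 2.3643, 2.5388, 3.7597, 4.3023.
Z = Σ gᵢe^(−Eᵢ/kT) = 2·e^(−0.10097) + 6·e^(−2.3643) + 6·e^(−2.5388) + 3·e^(−3.7597) + 6·e^(−4.3023) = 1.8079 + 0.56409 + 0.47377 + 0.069872 + 0.081224 = 2.9969.
⟨E⟩ = 0.057356 eV, ⟨E²⟩ = 0.0077440 eV².
C_V/k_B = (⟨E²⟩ − ⟨E⟩²)/(kT)² = (0.0077440 − 0.0032897)/0.0026626 = 1.67.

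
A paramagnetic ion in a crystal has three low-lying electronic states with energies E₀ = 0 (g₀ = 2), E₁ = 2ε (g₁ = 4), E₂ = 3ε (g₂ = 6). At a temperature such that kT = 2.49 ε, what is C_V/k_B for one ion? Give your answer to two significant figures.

0.26

Eᵢ/kT = 0, 0.8032, 1.205.
Z = Σ gᵢe^(−Eᵢ/kT) = 2·e^(−0) + 4·e^(−0.8032) + 6·e^(−1.205) = 2.000 + 1.792 + 1.798 = 5.590.
⟨E⟩ = 1.606 ε, ⟨E²⟩ = 4.177 ε².
C_V/k_B = (⟨E²⟩ − ⟨E⟩²)/(kT)² = (4.177 − 2.579)/6.200 = 0.26.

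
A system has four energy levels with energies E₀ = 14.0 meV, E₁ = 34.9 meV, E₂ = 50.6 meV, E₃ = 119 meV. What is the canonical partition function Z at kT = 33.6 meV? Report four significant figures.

Eᵢ/kT = 0.416667, 1.03869, 1.50595, 3.54167.
Z = Σ e^(−Eᵢ/kT) = e^(−0.416667) + e^(−1.03869) + e^(−1.50595) + e^(−3.54167) = 0.659240 + 0.353918 + 0.221806 + 0.0289649 = 1.26393.

Z = 1.264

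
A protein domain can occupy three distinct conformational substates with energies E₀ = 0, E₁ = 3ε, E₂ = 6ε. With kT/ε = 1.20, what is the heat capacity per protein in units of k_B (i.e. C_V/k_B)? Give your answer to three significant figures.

Eᵢ/kT = 0, 2.5000, 5.0000.
Z = Σ e^(−Eᵢ/kT) = e^(−0) + e^(−2.5000) + e^(−5.0000) = 1.0000 + 0.082085 + 0.0067379 = 1.0888.
⟨E⟩ = 0.26330 ε, ⟨E²⟩ = 0.90129 ε².
C_V/k_B = (⟨E²⟩ − ⟨E⟩²)/(kT)² = (0.90129 − 0.069327)/1.4400 = 0.578.

0.578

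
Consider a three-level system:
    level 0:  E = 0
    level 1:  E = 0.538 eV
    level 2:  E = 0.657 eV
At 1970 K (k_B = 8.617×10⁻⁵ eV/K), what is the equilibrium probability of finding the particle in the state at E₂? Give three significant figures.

0.0196

k_BT = 8.617×10⁻⁵ × 1970 K = 0.16975 eV.
Eᵢ/kT = 0, 3.1694, 3.8704.
Z = Σ e^(−Eᵢ/kT) = e^(−0) + e^(−3.1694) + e^(−3.8704) = 1.0000 + 0.042029 + 0.020850 = 1.0629.
P₂ = e^(−E₂/kT) / Z = 0.020850/1.0629 = 0.0196.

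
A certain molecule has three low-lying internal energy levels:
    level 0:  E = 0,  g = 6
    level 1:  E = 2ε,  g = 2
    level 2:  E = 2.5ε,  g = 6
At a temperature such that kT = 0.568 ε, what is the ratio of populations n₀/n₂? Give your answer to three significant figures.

81.6

n₀/n₂ = (g₀/g₂) exp[−(E₀−E₂)/kT] = (6/6) × exp(−(-2.5ε)/(0.568ε)) = (6/6) × exp(4.4014) = 81.6.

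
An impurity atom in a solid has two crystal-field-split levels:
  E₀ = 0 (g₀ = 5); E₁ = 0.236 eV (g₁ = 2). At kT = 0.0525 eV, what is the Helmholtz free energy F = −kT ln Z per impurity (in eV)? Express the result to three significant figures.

Eᵢ/kT = 0, 4.4952.
Z = Σ gᵢe^(−Eᵢ/kT) = 5·e^(−0) + 2·e^(−4.4952) = 5.0000 + 0.022325 = 5.0223.
F = −kT ln Z = −0.0525 × ln(5.0223) = −0.0525 × 1.6139 = -0.0847 eV.

-0.0847 eV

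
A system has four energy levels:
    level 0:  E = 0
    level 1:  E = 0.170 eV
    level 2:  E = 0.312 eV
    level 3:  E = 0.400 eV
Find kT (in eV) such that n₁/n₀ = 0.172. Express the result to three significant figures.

0.0966 eV

n₁/n₀ = exp[−(E₁−E₀)/kT] = 0.172.
⇒ (E₁−E₀)/kT = ln(1/0.172) = ln(5.8140) = 1.7603.
kT = 0.170 eV / 1.7603 = 0.0966 eV.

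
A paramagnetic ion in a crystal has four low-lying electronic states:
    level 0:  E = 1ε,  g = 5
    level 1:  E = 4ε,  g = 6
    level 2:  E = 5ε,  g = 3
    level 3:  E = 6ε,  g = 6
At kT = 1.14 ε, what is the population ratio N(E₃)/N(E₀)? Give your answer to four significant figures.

0.01494

n₃/n₀ = (g₃/g₀) exp[−(E₃−E₀)/kT] = (6/5) × exp(−(5ε)/(1.14ε)) = (6/5) × exp(-4.38596) = 0.01494.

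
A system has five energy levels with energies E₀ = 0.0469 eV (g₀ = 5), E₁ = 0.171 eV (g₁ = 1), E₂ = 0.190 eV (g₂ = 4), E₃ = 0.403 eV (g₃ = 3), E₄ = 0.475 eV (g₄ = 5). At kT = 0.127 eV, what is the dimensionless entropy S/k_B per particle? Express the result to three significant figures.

Eᵢ/kT = 0.36929, 1.3465, 1.4961, 3.1732, 3.7402.
Z = Σ gᵢe^(−Eᵢ/kT) = 5·e^(−0.36929) + 1·e^(−1.3465) + 4·e^(−1.4961) + 3·e^(−3.1732) + 5·e^(−3.7402) = 3.4561 + 0.26015 + 0.89601 + 0.12561 + 0.11875 = 4.8566.
⟨E⟩ = Σ EᵢPᵢ = 0.099626 eV.
S/k_B = ln Z + ⟨E⟩/kT = ln(4.8566) + 0.099626/0.127 = 1.5803 + 0.78446 = 2.36.

2.36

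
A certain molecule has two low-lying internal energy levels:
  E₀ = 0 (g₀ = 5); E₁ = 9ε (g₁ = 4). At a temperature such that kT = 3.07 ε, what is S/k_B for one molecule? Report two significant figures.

1.8

Eᵢ/kT = 0, 2.932.
Z = Σ gᵢe^(−Eᵢ/kT) = 5·e^(−0) + 4·e^(−2.932) = 5.000 + 0.2132 = 5.213.
⟨E⟩ = Σ EᵢPᵢ = 0.3681 ε.
S/k_B = ln Z + ⟨E⟩/kT = ln(5.213) + 0.3681/3.07 = 1.651 + 0.1199 = 1.8.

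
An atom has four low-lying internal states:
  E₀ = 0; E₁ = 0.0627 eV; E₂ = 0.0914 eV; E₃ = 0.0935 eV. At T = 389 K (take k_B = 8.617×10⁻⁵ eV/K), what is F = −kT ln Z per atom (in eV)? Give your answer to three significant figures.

-0.00830 eV

k_BT = 8.617×10⁻⁵ × 389 K = 0.033520 eV.
Eᵢ/kT = 0, 1.8705, 2.7267, 2.7894.
Z = Σ e^(−Eᵢ/kT) = e^(−0) + e^(−1.8705) + e^(−2.7267) + e^(−2.7894) = 1.0000 + 0.15405 + 0.065435 + 0.061458 = 1.2809.
F = −kT ln Z = −0.033520 × ln(1.2809) = −0.033520 × 0.24756 = -0.00830 eV.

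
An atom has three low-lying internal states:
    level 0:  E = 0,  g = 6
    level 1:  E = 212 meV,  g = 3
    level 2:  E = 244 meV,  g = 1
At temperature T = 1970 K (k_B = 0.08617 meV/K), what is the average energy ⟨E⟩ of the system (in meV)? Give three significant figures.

33.9 meV

k_BT = 0.08617 × 1970 K = 169.75 meV.
Eᵢ/kT = 0, 1.2489, 1.4374.
Z = Σ gᵢe^(−Eᵢ/kT) = 6·e^(−0) + 3·e^(−1.2489) + 1·e^(−1.4374) = 6.0000 + 0.86046 + 0.23754 = 7.0980.
⟨E⟩ = Σ Eᵢ gᵢe^(−Eᵢ/kT) / Z = (0·6.0000 + 212·0.86046 + 244·0.23754) / 7.0980 = 33.9 meV.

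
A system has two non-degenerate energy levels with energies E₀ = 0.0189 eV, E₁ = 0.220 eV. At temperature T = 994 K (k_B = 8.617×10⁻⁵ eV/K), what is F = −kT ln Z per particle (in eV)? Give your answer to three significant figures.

0.0111 eV

k_BT = 8.617×10⁻⁵ × 994 K = 0.085653 eV.
Eᵢ/kT = 0.22066, 2.5685.
Z = Σ e^(−Eᵢ/kT) = e^(−0.22066) + e^(−2.5685) = 0.80199 + 0.076650 = 0.87864.
F = −kT ln Z = −0.085653 × ln(0.87864) = −0.085653 × -0.12938 = 0.0111 eV.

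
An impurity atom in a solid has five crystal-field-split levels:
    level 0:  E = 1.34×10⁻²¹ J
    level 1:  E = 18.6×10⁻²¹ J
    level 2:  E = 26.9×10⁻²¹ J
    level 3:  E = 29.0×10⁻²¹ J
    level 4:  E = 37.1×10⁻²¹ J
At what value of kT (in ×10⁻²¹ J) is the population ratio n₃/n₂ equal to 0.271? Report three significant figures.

1.61 ×10⁻²¹ J

n₃/n₂ = exp[−(E₃−E₂)/kT] = 0.271.
⇒ (E₃−E₂)/kT = ln(1/0.271) = ln(3.6900) = 1.3056.
kT = 2.1 ×10⁻²¹ J / 1.3056 = 1.61 ×10⁻²¹ J.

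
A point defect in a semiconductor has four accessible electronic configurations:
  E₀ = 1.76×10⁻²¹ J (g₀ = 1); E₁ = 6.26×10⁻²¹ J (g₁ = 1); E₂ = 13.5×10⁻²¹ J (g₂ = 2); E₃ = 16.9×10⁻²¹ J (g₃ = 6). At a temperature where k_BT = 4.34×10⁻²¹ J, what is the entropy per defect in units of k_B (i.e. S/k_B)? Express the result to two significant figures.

Eᵢ/kT = 0.4055, 1.442, 3.111, 3.894.
Z = Σ gᵢe^(−Eᵢ/kT) = 1·e^(−0.4055) + 1·e^(−1.442) + 2·e^(−3.111) + 6·e^(−3.894) = 0.6666 + 0.2365 + 0.08911 + 0.1222 = 1.114.
⟨E⟩ = Σ EᵢPᵢ = 5.316 ×10⁻²¹ J.
S/k_B = ln Z + ⟨E⟩/kT = ln(1.114) + 5.316/4.34 = 0.1080 + 1.225 = 1.3.

1.3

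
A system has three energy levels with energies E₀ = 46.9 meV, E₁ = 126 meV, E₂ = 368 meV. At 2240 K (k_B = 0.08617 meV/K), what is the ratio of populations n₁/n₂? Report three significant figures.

3.50

k_BT = 0.08617 × 2240 K = 193.02 meV.
n₁/n₂ = exp[−(E₁−E₂)/kT] = exp(−(-242 meV)/(193.02 meV)) = exp(1.2538) = 3.50.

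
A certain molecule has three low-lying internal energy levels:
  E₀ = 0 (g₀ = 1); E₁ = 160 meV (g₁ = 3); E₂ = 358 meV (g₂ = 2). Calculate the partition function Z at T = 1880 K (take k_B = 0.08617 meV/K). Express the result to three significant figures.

Z = 2.34

k_BT = 0.08617 × 1880 K = 162.00 meV.
Eᵢ/kT = 0, 0.98765, 2.2099.
Z = Σ gᵢe^(−Eᵢ/kT) = 1·e^(−0) + 3·e^(−0.98765) + 2·e^(−2.2099) = 1.0000 + 1.1174 + 0.21942 = 2.3368.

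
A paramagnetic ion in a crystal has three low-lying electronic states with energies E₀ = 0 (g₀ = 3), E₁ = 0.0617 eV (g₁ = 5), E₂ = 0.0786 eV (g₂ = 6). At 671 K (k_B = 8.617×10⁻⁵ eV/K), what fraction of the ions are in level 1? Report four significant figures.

k_BT = 8.617×10⁻⁵ × 671 K = 0.0578201 eV.
Eᵢ/kT = 0, 1.06710, 1.35939.
Z = Σ gᵢe^(−Eᵢ/kT) = 3·e^(−0) + 5·e^(−1.06710) + 6·e^(−1.35939) = 3.00000 + 1.72002 + 1.54090 = 6.26092.
P₁ = g₁ e^(−E₁/kT) / Z = 1.72002/6.26092 = 0.2747.

0.2747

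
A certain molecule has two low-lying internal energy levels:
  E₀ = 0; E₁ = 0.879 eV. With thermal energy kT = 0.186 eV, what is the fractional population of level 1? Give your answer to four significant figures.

0.008786

Eᵢ/kT = 0, 4.72581.
Z = Σ e^(−Eᵢ/kT) = e^(−0) + e^(−4.72581) = 1.00000 + 0.00886353 = 1.00886.
P₁ = e^(−E₁/kT) / Z = 0.00886353/1.00886 = 0.008786.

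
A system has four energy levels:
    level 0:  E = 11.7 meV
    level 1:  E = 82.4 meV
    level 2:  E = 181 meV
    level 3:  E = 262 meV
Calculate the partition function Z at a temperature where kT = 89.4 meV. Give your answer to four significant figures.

Z = 1.461

Eᵢ/kT = 0.130872, 0.921700, 2.02461, 2.93065.
Z = Σ e^(−Eᵢ/kT) = e^(−0.130872) + e^(−0.921700) + e^(−2.02461) + e^(−2.93065) = 0.877330 + 0.397842 + 0.132045 + 0.0533623 = 1.46058.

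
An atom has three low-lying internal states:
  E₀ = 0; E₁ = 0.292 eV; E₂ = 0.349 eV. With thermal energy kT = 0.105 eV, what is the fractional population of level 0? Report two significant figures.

Eᵢ/kT = 0, 2.781, 3.324.
Z = Σ e^(−Eᵢ/kT) = e^(−0) + e^(−2.781) + e^(−3.324) = 1.000 + 0.06198 + 0.03601 = 1.098.
P₀ = e^(−E₀/kT) / Z = 1.000/1.098 = 0.91.

0.91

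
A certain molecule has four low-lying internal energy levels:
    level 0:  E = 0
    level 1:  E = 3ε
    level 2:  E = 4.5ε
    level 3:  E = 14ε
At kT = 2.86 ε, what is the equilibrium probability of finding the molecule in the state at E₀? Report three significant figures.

Eᵢ/kT = 0, 1.0490, 1.5734, 4.8951.
Z = Σ e^(−Eᵢ/kT) = e^(−0) + e^(−1.0490) + e^(−1.5734) + e^(−4.8951) = 1.0000 + 0.35029 + 0.20734 + 0.0074832 = 1.5651.
P₀ = e^(−E₀/kT) / Z = 1.0000/1.5651 = 0.639.

0.639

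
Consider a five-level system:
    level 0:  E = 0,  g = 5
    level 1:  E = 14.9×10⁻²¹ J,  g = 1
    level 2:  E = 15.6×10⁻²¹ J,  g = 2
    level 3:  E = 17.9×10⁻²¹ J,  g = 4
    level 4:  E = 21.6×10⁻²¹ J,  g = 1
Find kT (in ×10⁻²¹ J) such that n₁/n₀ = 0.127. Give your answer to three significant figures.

32.8 ×10⁻²¹ J

n₁/n₀ = (g₁/g₀) exp[−(E₁−E₀)/kT] = 0.127.
⇒ (E₁−E₀)/kT = ln((1/5)/0.127) = ln(1.5748) = 0.45413.
kT = 14.9 ×10⁻²¹ J / 0.45413 = 32.8 ×10⁻²¹ J.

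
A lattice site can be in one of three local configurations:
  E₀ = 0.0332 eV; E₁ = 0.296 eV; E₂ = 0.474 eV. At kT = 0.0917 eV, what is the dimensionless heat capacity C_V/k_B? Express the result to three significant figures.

0.580

Eᵢ/kT = 0.36205, 3.2279, 5.1690.
Z = Σ e^(−Eᵢ/kT) = e^(−0.36205) + e^(−3.2279) + e^(−5.1690) = 0.69625 + 0.039641 + 0.0056903 = 0.74158.
⟨E⟩ = 0.050630 eV, ⟨E²⟩ = 0.0074423 eV².
C_V/k_B = (⟨E²⟩ − ⟨E⟩²)/(kT)² = (0.0074423 − 0.0025634)/0.0084089 = 0.580.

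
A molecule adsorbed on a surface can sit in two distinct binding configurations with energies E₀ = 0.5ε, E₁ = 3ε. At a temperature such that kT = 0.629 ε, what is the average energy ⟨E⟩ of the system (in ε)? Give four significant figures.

0.5461 ε

Eᵢ/kT = 0.794913, 4.76948.
Z = Σ e^(−Eᵢ/kT) = e^(−0.794913) + e^(−4.76948) = 0.451621 + 0.00848479 = 0.460106.
⟨E⟩ = Σ Eᵢ e^(−Eᵢ/kT) / Z = (0.5·0.451621 + 3·0.00848479) / 0.460106 = 0.5461 ε.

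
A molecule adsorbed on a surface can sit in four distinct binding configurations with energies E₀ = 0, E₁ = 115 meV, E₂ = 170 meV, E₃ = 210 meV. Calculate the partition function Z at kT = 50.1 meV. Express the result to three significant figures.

Eᵢ/kT = 0, 2.2954, 3.3932, 4.1916.
Z = Σ e^(−Eᵢ/kT) = e^(−0) + e^(−2.2954) + e^(−3.3932) + e^(−4.1916) = 1.0000 + 0.10072 + 0.033601 + 0.015122 = 1.1494.

Z = 1.15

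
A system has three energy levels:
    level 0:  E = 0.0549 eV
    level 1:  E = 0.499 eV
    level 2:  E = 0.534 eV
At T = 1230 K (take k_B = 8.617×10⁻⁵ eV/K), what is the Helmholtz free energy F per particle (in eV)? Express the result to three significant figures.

0.0522 eV

k_BT = 8.617×10⁻⁵ × 1230 K = 0.10599 eV.
Eᵢ/kT = 0.51797, 4.7080, 5.0382.
Z = Σ e^(−Eᵢ/kT) = e^(−0.51797) + e^(−4.7080) + e^(−5.0382) = 0.59573 + 0.0090228 + 0.0064854 = 0.61124.
F = −kT ln Z = −0.10599 × ln(0.61124) = −0.10599 × -0.49227 = 0.0522 eV.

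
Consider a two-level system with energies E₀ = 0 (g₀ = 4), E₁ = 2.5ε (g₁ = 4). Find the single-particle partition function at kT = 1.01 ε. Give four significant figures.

Z = 4.337

Eᵢ/kT = 0, 2.47525.
Z = Σ gᵢe^(−Eᵢ/kT) = 4·e^(−0) + 4·e^(−2.47525) = 4.00000 + 0.336568 = 4.33657.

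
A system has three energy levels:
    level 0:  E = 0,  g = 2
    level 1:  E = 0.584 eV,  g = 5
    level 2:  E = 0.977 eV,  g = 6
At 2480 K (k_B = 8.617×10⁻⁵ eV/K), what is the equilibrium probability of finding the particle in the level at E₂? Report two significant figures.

k_BT = 8.617×10⁻⁵ × 2480 K = 0.2137 eV.
Eᵢ/kT = 0, 2.733, 4.572.
Z = Σ gᵢe^(−Eᵢ/kT) = 2·e^(−0) + 5·e^(−2.733) + 6·e^(−4.572) = 2.000 + 0.3251 + 0.06202 = 2.387.
P₂ = g₂ e^(−E₂/kT) / Z = 0.06202/2.387 = 0.026.

0.026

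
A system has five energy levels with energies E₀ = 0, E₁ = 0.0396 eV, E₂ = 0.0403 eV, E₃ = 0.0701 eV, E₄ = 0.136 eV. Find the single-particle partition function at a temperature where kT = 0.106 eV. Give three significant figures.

Eᵢ/kT = 0, 0.37358, 0.38019, 0.66132, 1.2830.
Z = Σ e^(−Eᵢ/kT) = e^(−0) + e^(−0.37358) + e^(−0.38019) + e^(−0.66132) + e^(−1.2830) = 1.0000 + 0.68827 + 0.68373 + 0.51617 + 0.27720 = 3.1654.

Z = 3.17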